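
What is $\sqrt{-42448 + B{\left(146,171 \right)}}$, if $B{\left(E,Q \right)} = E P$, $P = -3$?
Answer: $i \sqrt{42886} \approx 207.09 i$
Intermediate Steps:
$B{\left(E,Q \right)} = - 3 E$ ($B{\left(E,Q \right)} = E \left(-3\right) = - 3 E$)
$\sqrt{-42448 + B{\left(146,171 \right)}} = \sqrt{-42448 - 438} = \sqrt{-42886} = i \sqrt{42886}$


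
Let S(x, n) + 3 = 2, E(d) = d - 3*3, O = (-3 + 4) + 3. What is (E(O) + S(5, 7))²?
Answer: 36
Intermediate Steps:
O = 4 (O = 1 + 3 = 4)
E(d) = -9 + d (E(d) = d - 9 = -9 + d)
S(x, n) = -1 (S(x, n) = -3 + 2 = -1)
(E(O) + S(5, 7))² = ((-9 + 4) - 1)² = (-5 - 1)² = (-6)² = 36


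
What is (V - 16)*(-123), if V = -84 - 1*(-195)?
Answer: -11685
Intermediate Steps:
V = 111 (V = -84 + 195 = 111)
(V - 16)*(-123) = (111 - 16)*(-123) = 95*(-123) = -11685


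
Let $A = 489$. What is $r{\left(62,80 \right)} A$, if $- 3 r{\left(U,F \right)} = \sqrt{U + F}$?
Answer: $- 163 \sqrt{142} \approx -1942.4$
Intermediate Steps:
$r{\left(U,F \right)} = - \frac{\sqrt{F + U}}{3}$ ($r{\left(U,F \right)} = - \frac{\sqrt{U + F}}{3} = - \frac{\sqrt{F + U}}{3}$)
$r{\left(62,80 \right)} A = - \frac{\sqrt{80 + 62}}{3} \cdot 489 = - \frac{\sqrt{142}}{3} \cdot 489 = - 163 \sqrt{142}$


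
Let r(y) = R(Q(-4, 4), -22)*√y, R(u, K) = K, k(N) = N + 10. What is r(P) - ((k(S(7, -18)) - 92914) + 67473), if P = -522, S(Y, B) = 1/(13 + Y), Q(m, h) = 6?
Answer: 508619/20 - 66*I*√58 ≈ 25431.0 - 502.64*I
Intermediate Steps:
k(N) = 10 + N
r(y) = -22*√y
r(P) - ((k(S(7, -18)) - 92914) + 67473) = -66*I*√58 - (((10 + 1/(13 + 7)) - 92914) + 67473) = -66*I*√58 - (((10 + 1/20) - 92914) + 67473) = -66*I*√58 - ((201/20 - 92914) + 67473) = -66*I*√58 - (-1858079/20 + 67473) = -66*I*√58 - 1*(-508619/20) = -66*I*√58 + 508619/20 = 508619/20 - 66*I*√58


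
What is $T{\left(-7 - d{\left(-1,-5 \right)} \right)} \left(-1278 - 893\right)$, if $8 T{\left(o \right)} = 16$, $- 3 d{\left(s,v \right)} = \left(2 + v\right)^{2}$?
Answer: $-4342$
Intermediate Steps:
$d{\left(s,v \right)} = - \frac{\left(2 + v\right)^{2}}{3}$
$T{\left(o \right)} = 2$ ($T{\left(o \right)} = \frac{1}{8} \cdot 16 = 2$)
$T{\left(-7 - d{\left(-1,-5 \right)} \right)} \left(-1278 - 893\right) = 2 \left(-1278 - 893\right) = 2 \left(-2171\right) = -4342$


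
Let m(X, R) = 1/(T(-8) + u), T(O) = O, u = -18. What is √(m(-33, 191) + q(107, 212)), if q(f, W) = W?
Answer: √143286/26 ≈ 14.559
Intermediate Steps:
m(X, R) = -1/26 (m(X, R) = 1/(-8 - 18) = 1/(-26) = -1/26)
√(m(-33, 191) + q(107, 212)) = √(-1/26 + 212) = √(5511/26) = √143286/26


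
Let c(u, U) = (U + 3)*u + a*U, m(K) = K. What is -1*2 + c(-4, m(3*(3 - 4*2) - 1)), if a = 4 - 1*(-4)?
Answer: -78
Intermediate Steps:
a = 8 (a = 4 + 4 = 8)
c(u, U) = 8*U + u*(3 + U) (c(u, U) = (U + 3)*u + 8*U = (3 + U)*u + 8*U = u*(3 + U) + 8*U = 8*U + u*(3 + U))
-1*2 + c(-4, m(3*(3 - 4*2) - 1)) = -1*2 + (3*(-4) + 8*(3*(3 - 4*2) - 1) + (3*(3 - 4*2) - 1)*(-4)) = -2 + (-12 + 8*(3*(3 - 8) - 1) + (3*(3 - 8) - 1)*(-4)) = -2 + (-12 + 8*(3*(-5) - 1) + (3*(-5) - 1)*(-4)) = -2 + (-12 + 8*(-15 - 1) + (-15 - 1)*(-4)) = -2 + (-12 + 8*(-16) - 16*(-4)) = -2 + (-12 - 128 + 64) = -2 - 76 = -78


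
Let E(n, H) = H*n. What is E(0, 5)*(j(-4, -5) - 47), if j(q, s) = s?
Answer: 0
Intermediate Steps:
E(0, 5)*(j(-4, -5) - 47) = (5*0)*(-5 - 47) = 0*(-52) = 0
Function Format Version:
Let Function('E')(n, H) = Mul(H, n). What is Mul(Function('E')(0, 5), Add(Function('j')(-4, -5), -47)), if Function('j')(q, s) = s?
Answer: 0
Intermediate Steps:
Mul(Function('E')(0, 5), Add(Function('j')(-4, -5), -47)) = Mul(Mul(5, 0), Add(-5, -47)) = Mul(0, -52) = 0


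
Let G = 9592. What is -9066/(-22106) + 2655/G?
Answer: 72826251/106020376 ≈ 0.68691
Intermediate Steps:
-9066/(-22106) + 2655/G = -9066/(-22106) + 2655/9592 = -9066*(-1/22106) + 2655*(1/9592) = 4533/11053 + 2655/9592 = 72826251/106020376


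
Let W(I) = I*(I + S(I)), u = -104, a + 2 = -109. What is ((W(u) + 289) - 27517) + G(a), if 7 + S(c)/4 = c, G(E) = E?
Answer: 29653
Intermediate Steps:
a = -111 (a = -2 - 109 = -111)
S(c) = -28 + 4*c
W(I) = I*(-28 + 5*I) (W(I) = I*(I + (-28 + 4*I)) = I*(-28 + 5*I))
((W(u) + 289) - 27517) + G(a) = ((-104*(-28 + 5*(-104)) + 289) - 27517) - 111 = ((-104*(-28 - 520) + 289) - 27517) - 111 = ((-104*(-548) + 289) - 27517) - 111 = ((56992 + 289) - 27517) - 111 = (57281 - 27517) - 111 = 29764 - 111 = 29653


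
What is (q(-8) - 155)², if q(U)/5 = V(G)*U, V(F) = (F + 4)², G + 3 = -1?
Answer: 24025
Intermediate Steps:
G = -4 (G = -3 - 1 = -4)
V(F) = (4 + F)²
q(U) = 0 (q(U) = 5*((4 - 4)²*U) = 5*(0²*U) = 5*(0*U) = 5*0 = 0)
(q(-8) - 155)² = (0 - 155)² = (-155)² = 24025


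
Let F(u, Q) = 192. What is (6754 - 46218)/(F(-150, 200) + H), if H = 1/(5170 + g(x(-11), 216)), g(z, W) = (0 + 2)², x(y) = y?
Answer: -204186736/993409 ≈ -205.54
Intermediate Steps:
g(z, W) = 4 (g(z, W) = 2² = 4)
H = 1/5174 (H = 1/(5170 + 4) = 1/5174 ≈ 0.00019327)
(6754 - 46218)/(F(-150, 200) + H) = (6754 - 46218)/(192 + 1/5174) = -39464/993409/5174 = -39464*5174/993409 = -204186736/993409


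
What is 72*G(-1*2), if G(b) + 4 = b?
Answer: -432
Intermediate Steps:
G(b) = -4 + b
72*G(-1*2) = 72*(-4 - 1*2) = 72*(-4 - 2) = 72*(-6) = -432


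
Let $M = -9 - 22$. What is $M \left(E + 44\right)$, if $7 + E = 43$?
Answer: $-2480$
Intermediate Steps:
$E = 36$ ($E = -7 + 43 = 36$)
$M = -31$ ($M = -9 - 22 = -31$)
$M \left(E + 44\right) = - 31 \left(36 + 44\right) = \left(-31\right) 80 = -2480$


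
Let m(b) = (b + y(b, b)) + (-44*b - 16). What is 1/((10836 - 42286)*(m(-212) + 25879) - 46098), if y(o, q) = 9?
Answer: -1/1100418698 ≈ -9.0875e-10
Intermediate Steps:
m(b) = -7 - 43*b (m(b) = (b + 9) + (-44*b - 16) = (9 + b) + (-16 - 44*b) = -7 - 43*b)
1/((10836 - 42286)*(m(-212) + 25879) - 46098) = 1/((10836 - 42286)*((-7 - 43*(-212)) + 25879) - 46098) = 1/(-31450*((-7 + 9116) + 25879) - 46098) = 1/(-31450*(9109 + 25879) - 46098) = 1/(-31450*34988 - 46098) = 1/(-1100372600 - 46098) = 1/(-1100418698) = -1/1100418698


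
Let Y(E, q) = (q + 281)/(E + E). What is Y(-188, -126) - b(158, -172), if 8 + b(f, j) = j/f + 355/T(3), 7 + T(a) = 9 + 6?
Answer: -132549/3713 ≈ -35.699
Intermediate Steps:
T(a) = 8 (T(a) = -7 + (9 + 6) = -7 + 15 = 8)
Y(E, q) = (281 + q)/(2*E) (Y(E, q) = (281 + q)/((2*E)) = (281 + q)*(1/(2*E)) = (281 + q)/(2*E))
b(f, j) = 291/8 + j/f (b(f, j) = -8 + (j/f + 355/8) = -8 + (355/8 + j/f) = 291/8 + j/f)
Y(-188, -126) - b(158, -172) = (1/2)*(281 - 126)/(-188) - (291/8 - 172/158) = (1/2)*(-1/188)*155 - (291/8 - 172*1/158) = -155/376 - (291/8 - 86/79) = -155/376 - 1*22301/632 = -155/376 - 22301/632 = -132549/3713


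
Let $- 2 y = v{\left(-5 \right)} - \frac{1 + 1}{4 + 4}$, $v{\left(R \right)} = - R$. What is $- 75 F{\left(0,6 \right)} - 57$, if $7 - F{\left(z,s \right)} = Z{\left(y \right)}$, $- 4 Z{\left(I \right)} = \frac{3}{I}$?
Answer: $- \frac{10608}{19} \approx -558.32$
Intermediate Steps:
$y = - \frac{19}{8}$ ($y = - \frac{\left(-1\right) \left(-5\right) - \frac{1 + 1}{4 + 4}}{2} = - \frac{5 - \frac{2}{8}}{2} = - \frac{5 - 2 \cdot \frac{1}{8}}{2} = - \frac{5 - \frac{1}{4}}{2} = \left(- \frac{1}{2}\right) \frac{19}{4} = - \frac{19}{8} \approx -2.375$)
$Z{\left(I \right)} = - \frac{3}{4 I}$ ($Z{\left(I \right)} = - \frac{3 \frac{1}{I}}{4} = - \frac{3}{4 I}$)
$F{\left(z,s \right)} = \frac{127}{19}$ ($F{\left(z,s \right)} = 7 - - \frac{3}{4 \left(- \frac{19}{8}\right)} = 7 - \left(- \frac{3}{4}\right) \left(- \frac{8}{19}\right) = 7 - \frac{6}{19} = \frac{127}{19}$)
$- 75 F{\left(0,6 \right)} - 57 = \left(-75\right) \frac{127}{19} - 57 = - \frac{9525}{19} - 57 = - \frac{10608}{19}$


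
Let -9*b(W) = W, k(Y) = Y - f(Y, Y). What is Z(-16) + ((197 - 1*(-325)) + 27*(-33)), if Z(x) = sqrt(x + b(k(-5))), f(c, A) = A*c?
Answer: -369 + I*sqrt(114)/3 ≈ -369.0 + 3.559*I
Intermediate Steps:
k(Y) = Y - Y**2 (k(Y) = Y - Y*Y = Y - Y**2)
b(W) = -W/9
Z(x) = sqrt(10/3 + x) (Z(x) = sqrt(x - (-5)*(1 - 1*(-5))/9) = sqrt(x - (-5)*(1 + 5)/9) = sqrt(x - (-5)*6/9) = sqrt(x - 1/9*(-30)) = sqrt(x + 10/3) = sqrt(10/3 + x))
Z(-16) + ((197 - 1*(-325)) + 27*(-33)) = sqrt(30 + 9*(-16))/3 + ((197 - 1*(-325)) + 27*(-33)) = sqrt(30 - 144)/3 + ((197 + 325) - 891) = sqrt(-114)/3 + (522 - 891) = (I*sqrt(114))/3 - 369 = I*sqrt(114)/3 - 369 = -369 + I*sqrt(114)/3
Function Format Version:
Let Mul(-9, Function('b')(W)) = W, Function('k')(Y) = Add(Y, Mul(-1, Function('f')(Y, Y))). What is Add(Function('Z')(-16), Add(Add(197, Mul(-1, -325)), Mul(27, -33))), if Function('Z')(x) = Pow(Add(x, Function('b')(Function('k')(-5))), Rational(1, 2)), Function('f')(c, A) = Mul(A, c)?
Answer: Add(-369, Mul(Rational(1, 3), I, Pow(114, Rational(1, 2)))) ≈ Add(-369.00, Mul(3.5590, I))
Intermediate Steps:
Function('k')(Y) = Add(Y, Mul(-1, Pow(Y, 2))) (Function('k')(Y) = Add(Y, Mul(-1, Mul(Y, Y))) = Add(Y, Mul(-1, Pow(Y, 2))))
Function('b')(W) = Mul(Rational(-1, 9), W)
Function('Z')(x) = Pow(Add(Rational(10, 3), x), Rational(1, 2)) (Function('Z')(x) = Pow(Add(x, Mul(Rational(-1, 9), Mul(-5, Add(1, Mul(-1, -5))))), Rational(1, 2)) = Pow(Add(x, Mul(Rational(-1, 9), Mul(-5, Add(1, 5)))), Rational(1, 2)) = Pow(Add(x, Mul(Rational(-1, 9), Mul(-5, 6))), Rational(1, 2)) = Pow(Add(x, Mul(Rational(-1, 9), -30)), Rational(1, 2)) = Pow(Add(x, Rational(10, 3)), Rational(1, 2)) = Pow(Add(Rational(10, 3), x), Rational(1, 2)))
Add(Function('Z')(-16), Add(Add(197, Mul(-1, -325)), Mul(27, -33))) = Add(Mul(Rational(1, 3), Pow(Add(30, Mul(9, -16)), Rational(1, 2))), Add(Add(197, Mul(-1, -325)), Mul(27, -33))) = Add(Mul(Rational(1, 3), Pow(Add(30, -144), Rational(1, 2))), Add(Add(197, 325), -891)) = Add(Mul(Rational(1, 3), Pow(-114, Rational(1, 2))), Add(522, -891)) = Add(Mul(Rational(1, 3), Mul(I, Pow(114, Rational(1, 2)))), -369) = Add(Mul(Rational(1, 3), I, Pow(114, Rational(1, 2))), -369) = Add(-369, Mul(Rational(1, 3), I, Pow(114, Rational(1, 2))))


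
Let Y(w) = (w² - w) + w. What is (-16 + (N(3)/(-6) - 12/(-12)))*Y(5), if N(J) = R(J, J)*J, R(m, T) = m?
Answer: -825/2 ≈ -412.50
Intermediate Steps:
N(J) = J² (N(J) = J*J = J²)
Y(w) = w²
(-16 + (N(3)/(-6) - 12/(-12)))*Y(5) = (-16 + (3²/(-6) - 12/(-12)))*5² = (-16 + (9*(-⅙) - 12*(-1/12)))*25 = (-16 + (-3/2 + 1))*25 = (-16 - ½)*25 = -33/2*25 = -825/2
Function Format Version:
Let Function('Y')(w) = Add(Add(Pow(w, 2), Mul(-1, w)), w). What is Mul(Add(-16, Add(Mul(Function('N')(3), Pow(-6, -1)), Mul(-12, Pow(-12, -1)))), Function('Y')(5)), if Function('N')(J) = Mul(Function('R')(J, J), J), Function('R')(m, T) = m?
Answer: Rational(-825, 2) ≈ -412.50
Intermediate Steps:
Function('N')(J) = Pow(J, 2) (Function('N')(J) = Mul(J, J) = Pow(J, 2))
Function('Y')(w) = Pow(w, 2)
Mul(Add(-16, Add(Mul(Function('N')(3), Pow(-6, -1)), Mul(-12, Pow(-12, -1)))), Function('Y')(5)) = Mul(Add(-16, Add(Mul(Pow(3, 2), Pow(-6, -1)), Mul(-12, Pow(-12, -1)))), Pow(5, 2)) = Mul(Add(-16, Add(Mul(9, Rational(-1, 6)), Mul(-12, Rational(-1, 12)))), 25) = Mul(Add(-16, Add(Rational(-3, 2), 1)), 25) = Mul(Add(-16, Rational(-1, 2)), 25) = Mul(Rational(-33, 2), 25) = Rational(-825, 2)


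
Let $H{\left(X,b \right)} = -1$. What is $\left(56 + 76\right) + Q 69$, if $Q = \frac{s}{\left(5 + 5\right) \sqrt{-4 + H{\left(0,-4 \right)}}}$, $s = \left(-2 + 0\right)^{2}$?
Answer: $132 - \frac{138 i \sqrt{5}}{25} \approx 132.0 - 12.343 i$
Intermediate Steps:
$s = 4$ ($s = \left(-2\right)^{2} = 4$)
$Q = - \frac{2 i \sqrt{5}}{25}$ ($Q = \frac{4}{\left(5 + 5\right) \sqrt{-4 - 1}} = \frac{4}{10 \sqrt{-5}} = \frac{4}{10 i \sqrt{5}} = 4 \left(- \frac{i \sqrt{5}}{50}\right) = - \frac{2 i \sqrt{5}}{25} \approx - 0.17889 i$)
$\left(56 + 76\right) + Q 69 = \left(56 + 76\right) + - \frac{2 i \sqrt{5}}{25} \cdot 69 = 132 - \frac{138 i \sqrt{5}}{25}$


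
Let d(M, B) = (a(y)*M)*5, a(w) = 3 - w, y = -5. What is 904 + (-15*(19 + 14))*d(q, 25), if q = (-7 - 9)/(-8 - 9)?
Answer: -301432/17 ≈ -17731.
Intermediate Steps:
q = 16/17 (q = -16/(-17) = -16*(-1/17) = 16/17 ≈ 0.94118)
d(M, B) = 40*M (d(M, B) = ((3 - 1*(-5))*M)*5 = ((3 + 5)*M)*5 = (8*M)*5 = 40*M)
904 + (-15*(19 + 14))*d(q, 25) = 904 + (-15*(19 + 14))*(40*(16/17)) = 904 - 15*33*(640/17) = 904 - 495*640/17 = 904 - 316800/17 = -301432/17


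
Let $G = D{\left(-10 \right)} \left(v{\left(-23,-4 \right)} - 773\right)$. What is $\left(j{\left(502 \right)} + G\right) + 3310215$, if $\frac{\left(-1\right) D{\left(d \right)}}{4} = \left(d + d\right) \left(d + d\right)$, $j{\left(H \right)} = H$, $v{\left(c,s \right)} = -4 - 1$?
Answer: $4555517$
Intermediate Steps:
$v{\left(c,s \right)} = -5$ ($v{\left(c,s \right)} = -4 - 1 = -5$)
$D{\left(d \right)} = - 16 d^{2}$ ($D{\left(d \right)} = - 4 \left(d + d\right) \left(d + d\right) = - 4 \cdot 2 d 2 d = - 4 \cdot 4 d^{2} = - 16 d^{2}$)
$G = 1244800$ ($G = - 16 \left(-10\right)^{2} \left(-5 - 773\right) = \left(-16\right) 100 \left(-778\right) = \left(-1600\right) \left(-778\right) = 1244800$)
$\left(j{\left(502 \right)} + G\right) + 3310215 = \left(502 + 1244800\right) + 3310215 = 1245302 + 3310215 = 4555517$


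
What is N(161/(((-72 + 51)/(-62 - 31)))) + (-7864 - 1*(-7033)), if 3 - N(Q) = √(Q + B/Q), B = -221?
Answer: -828 - 2*√90577381/713 ≈ -854.70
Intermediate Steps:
N(Q) = 3 - √(Q - 221/Q)
N(161/(((-72 + 51)/(-62 - 31)))) + (-7864 - 1*(-7033)) = (3 - √(161/(((-72 + 51)/(-62 - 31))) - 221*(-72 + 51)/(161*(-62 - 31)))) + (-7864 - 1*(-7033)) = (3 - √(161/((-21/(-93))) - 221/(161/((-21/(-93)))))) + (-7864 + 7033) = (3 - √(161/((-21*(-1/93))) - 221/(161/((-21*(-1/93)))))) - 831 = (3 - √(161/(7/31) - 221/(161/(7/31)))) - 831 = (3 - √(161*(31/7) - 221/(161*(31/7)))) - 831 = (3 - √(713 - 221/713)) - 831 = (3 - √(508148/713)) - 831 = (3 - 2*√90577381/713) - 831 = -828 - 2*√90577381/713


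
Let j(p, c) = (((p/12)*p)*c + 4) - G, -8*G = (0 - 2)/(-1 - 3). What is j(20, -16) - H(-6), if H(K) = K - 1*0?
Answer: -25117/48 ≈ -523.27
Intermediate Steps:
G = -1/16 (G = -(0 - 2)/(8*(-1 - 3)) = -(-1)/(4*(-4)) = -(-1)*(-1)/(4*4) = -1/8*1/2 = -1/16 ≈ -0.062500)
H(K) = K (H(K) = K + 0 = K)
j(p, c) = 65/16 + c*p**2/12 (j(p, c) = (((p/12)*p)*c + 4) - 1*(-1/16) = (((p*(1/12))*p)*c + 4) + 1/16 = (((p/12)*p)*c + 4) + 1/16 = ((p**2/12)*c + 4) + 1/16 = (c*p**2/12 + 4) + 1/16 = (4 + c*p**2/12) + 1/16 = 65/16 + c*p**2/12)
j(20, -16) - H(-6) = (65/16 + (1/12)*(-16)*20**2) - 1*(-6) = (65/16 + (1/12)*(-16)*400) + 6 = (65/16 - 1600/3) + 6 = -25405/48 + 6 = -25117/48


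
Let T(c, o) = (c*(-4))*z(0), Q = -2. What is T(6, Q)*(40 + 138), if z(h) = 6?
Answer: -25632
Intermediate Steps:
T(c, o) = -24*c (T(c, o) = (c*(-4))*6 = -4*c*6 = -24*c)
T(6, Q)*(40 + 138) = (-24*6)*(40 + 138) = -144*178 = -25632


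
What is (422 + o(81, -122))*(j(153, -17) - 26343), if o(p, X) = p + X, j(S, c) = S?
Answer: -9978390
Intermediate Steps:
o(p, X) = X + p
(422 + o(81, -122))*(j(153, -17) - 26343) = (422 + (-122 + 81))*(153 - 26343) = (422 - 41)*(-26190) = 381*(-26190) = -9978390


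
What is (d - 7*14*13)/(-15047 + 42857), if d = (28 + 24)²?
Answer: 143/2781 ≈ 0.051420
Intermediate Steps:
d = 2704 (d = 52² = 2704)
(d - 7*14*13)/(-15047 + 42857) = (2704 - 7*14*13)/(-15047 + 42857) = (2704 - 98*13)/27810 = (2704 - 1274)*(1/27810) = 1430*(1/27810) = 143/2781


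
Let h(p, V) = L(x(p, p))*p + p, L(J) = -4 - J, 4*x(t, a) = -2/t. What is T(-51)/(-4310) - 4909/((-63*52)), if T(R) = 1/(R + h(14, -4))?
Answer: 1957098851/1306059300 ≈ 1.4985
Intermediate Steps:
x(t, a) = -1/(2*t) (x(t, a) = (-2/t)/4 = -1/(2*t))
h(p, V) = p + p*(-4 + 1/(2*p)) (h(p, V) = (-4 - (-1)/(2*p))*p + p = (-4 + 1/(2*p))*p + p = p*(-4 + 1/(2*p)) + p = p + p*(-4 + 1/(2*p)))
T(R) = 1/(-83/2 + R) (T(R) = 1/(R + (1/2 - 3*14)) = 1/(R + (1/2 - 42)) = 1/(R - 83/2) = 1/(-83/2 + R))
T(-51)/(-4310) - 4909/((-63*52)) = (2/(-83 + 2*(-51)))/(-4310) - 4909/((-63*52)) = (2/(-83 - 102))*(-1/4310) - 4909/(-3276) = (2/(-185))*(-1/4310) - 4909*(-1/3276) = (2*(-1/185))*(-1/4310) + 4909/3276 = -2/185*(-1/4310) + 4909/3276 = 1/398675 + 4909/3276 = 1957098851/1306059300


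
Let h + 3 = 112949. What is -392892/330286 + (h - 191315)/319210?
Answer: -75649619427/52715297030 ≈ -1.4351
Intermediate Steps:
h = 112946 (h = -3 + 112949 = 112946)
-392892/330286 + (h - 191315)/319210 = -392892/330286 + (112946 - 191315)/319210 = -392892*1/330286 - 78369*1/319210 = -196446/165143 - 78369/319210 = -75649619427/52715297030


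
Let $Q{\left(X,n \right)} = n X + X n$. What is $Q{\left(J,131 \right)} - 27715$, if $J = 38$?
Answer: $-17759$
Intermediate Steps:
$Q{\left(X,n \right)} = 2 X n$ ($Q{\left(X,n \right)} = X n + X n = 2 X n$)
$Q{\left(J,131 \right)} - 27715 = 2 \cdot 38 \cdot 131 - 27715 = 9956 - 27715 = -17759$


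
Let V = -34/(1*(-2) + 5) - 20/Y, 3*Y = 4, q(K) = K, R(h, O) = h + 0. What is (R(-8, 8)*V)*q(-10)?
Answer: -6320/3 ≈ -2106.7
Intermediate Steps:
R(h, O) = h
Y = 4/3 (Y = (1/3)*4 = 4/3 ≈ 1.3333)
V = -79/3 (V = -34/(1*(-2) + 5) - 20/4/3 = -34/(-2 + 5) - 20*3/4 = -34/3 - 15 = -79/3 ≈ -26.333)
(R(-8, 8)*V)*q(-10) = -8*(-79/3)*(-10) = (632/3)*(-10) = -6320/3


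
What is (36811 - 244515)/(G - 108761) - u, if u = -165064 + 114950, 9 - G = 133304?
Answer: 1516325261/30257 ≈ 50115.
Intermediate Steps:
G = -133295 (G = 9 - 1*133304 = 9 - 133304 = -133295)
u = -50114
(36811 - 244515)/(G - 108761) - u = (36811 - 244515)/(-133295 - 108761) - 1*(-50114) = -207704/(-242056) + 50114 = -207704*(-1/242056) + 50114 = 25963/30257 + 50114 = 1516325261/30257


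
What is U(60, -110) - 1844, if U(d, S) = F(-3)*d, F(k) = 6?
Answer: -1484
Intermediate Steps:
U(d, S) = 6*d
U(60, -110) - 1844 = 6*60 - 1844 = 360 - 1844 = -1484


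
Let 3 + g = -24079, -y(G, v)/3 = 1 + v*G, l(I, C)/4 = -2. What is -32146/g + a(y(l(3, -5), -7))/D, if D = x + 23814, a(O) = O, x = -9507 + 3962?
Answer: 291578626/219977029 ≈ 1.3255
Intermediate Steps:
l(I, C) = -8 (l(I, C) = 4*(-2) = -8)
x = -5545
y(G, v) = -3 - 3*G*v (y(G, v) = -3*(1 + v*G) = -3*(1 + G*v) = -3 - 3*G*v)
D = 18269 (D = -5545 + 23814 = 18269)
g = -24082 (g = -3 - 24079 = -24082)
-32146/g + a(y(l(3, -5), -7))/D = -32146/(-24082) + (-3 - 3*(-8)*(-7))/18269 = -32146*(-1/24082) + (-3 - 168)*(1/18269) = 16073/12041 - 171*1/18269 = 16073/12041 - 171/18269 = 291578626/219977029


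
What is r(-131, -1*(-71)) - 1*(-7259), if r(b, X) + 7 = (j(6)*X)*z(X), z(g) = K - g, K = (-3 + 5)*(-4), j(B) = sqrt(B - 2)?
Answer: -3966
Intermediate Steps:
j(B) = sqrt(-2 + B)
K = -8 (K = 2*(-4) = -8)
z(g) = -8 - g
r(b, X) = -7 + 2*X*(-8 - X) (r(b, X) = -7 + (sqrt(-2 + 6)*X)*(-8 - X) = -7 + (sqrt(4)*X)*(-8 - X) = -7 + (2*X)*(-8 - X) = -7 + 2*X*(-8 - X))
r(-131, -1*(-71)) - 1*(-7259) = (-7 - 2*(-1*(-71))*(8 - 1*(-71))) - 1*(-7259) = (-7 - 2*71*(8 + 71)) + 7259 = (-7 - 2*71*79) + 7259 = (-7 - 11218) + 7259 = -11225 + 7259 = -3966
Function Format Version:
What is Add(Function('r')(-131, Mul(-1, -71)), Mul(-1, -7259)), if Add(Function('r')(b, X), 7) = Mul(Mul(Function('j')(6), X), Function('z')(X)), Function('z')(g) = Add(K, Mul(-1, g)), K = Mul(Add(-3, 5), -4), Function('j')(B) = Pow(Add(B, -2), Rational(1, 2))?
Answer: -3966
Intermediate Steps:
Function('j')(B) = Pow(Add(-2, B), Rational(1, 2))
K = -8 (K = Mul(2, -4) = -8)
Function('z')(g) = Add(-8, Mul(-1, g))
Function('r')(b, X) = Add(-7, Mul(2, X, Add(-8, Mul(-1, X)))) (Function('r')(b, X) = Add(-7, Mul(Mul(Pow(Add(-2, 6), Rational(1, 2)), X), Add(-8, Mul(-1, X)))) = Add(-7, Mul(Mul(Pow(4, Rational(1, 2)), X), Add(-8, Mul(-1, X)))) = Add(-7, Mul(Mul(2, X), Add(-8, Mul(-1, X)))) = Add(-7, Mul(2, X, Add(-8, Mul(-1, X)))))
Add(Function('r')(-131, Mul(-1, -71)), Mul(-1, -7259)) = Add(Add(-7, Mul(-2, Mul(-1, -71), Add(8, Mul(-1, -71)))), Mul(-1, -7259)) = Add(Add(-7, Mul(-2, 71, Add(8, 71))), 7259) = Add(Add(-7, Mul(-2, 71, 79)), 7259) = Add(Add(-7, -11218), 7259) = Add(-11225, 7259) = -3966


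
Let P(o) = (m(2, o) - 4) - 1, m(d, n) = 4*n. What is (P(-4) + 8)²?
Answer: 169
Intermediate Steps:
P(o) = -5 + 4*o (P(o) = (4*o - 4) - 1 = (-4 + 4*o) - 1 = -5 + 4*o)
(P(-4) + 8)² = ((-5 + 4*(-4)) + 8)² = ((-5 - 16) + 8)² = (-21 + 8)² = (-13)² = 169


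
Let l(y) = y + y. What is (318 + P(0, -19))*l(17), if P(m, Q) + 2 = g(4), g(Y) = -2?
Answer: 10676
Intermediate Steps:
P(m, Q) = -4 (P(m, Q) = -2 - 2 = -4)
l(y) = 2*y
(318 + P(0, -19))*l(17) = (318 - 4)*(2*17) = 314*34 = 10676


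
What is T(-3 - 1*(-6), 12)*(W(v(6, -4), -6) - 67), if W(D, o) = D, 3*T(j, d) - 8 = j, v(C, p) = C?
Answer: -671/3 ≈ -223.67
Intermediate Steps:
T(j, d) = 8/3 + j/3
T(-3 - 1*(-6), 12)*(W(v(6, -4), -6) - 67) = (8/3 + (-3 - 1*(-6))/3)*(6 - 67) = (8/3 + (-3 + 6)/3)*(-61) = (8/3 + (⅓)*3)*(-61) = (8/3 + 1)*(-61) = (11/3)*(-61) = -671/3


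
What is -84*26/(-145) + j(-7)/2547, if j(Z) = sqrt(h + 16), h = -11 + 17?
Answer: 2184/145 + sqrt(22)/2547 ≈ 15.064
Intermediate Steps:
h = 6
j(Z) = sqrt(22) (j(Z) = sqrt(6 + 16) = sqrt(22))
-84*26/(-145) + j(-7)/2547 = -84*26/(-145) + sqrt(22)/2547 = -2184*(-1/145) + sqrt(22)*(1/2547) = 2184/145 + sqrt(22)/2547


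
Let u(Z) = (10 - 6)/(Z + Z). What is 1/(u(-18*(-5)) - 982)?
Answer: -45/44189 ≈ -0.0010184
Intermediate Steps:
u(Z) = 2/Z (u(Z) = 4/((2*Z)) = 4*(1/(2*Z)) = 2/Z)
1/(u(-18*(-5)) - 982) = 1/(2/((-18*(-5))) - 982) = 1/(2/90 - 982) = 1/(2*(1/90) - 982) = 1/(1/45 - 982) = 1/(-44189/45) = -45/44189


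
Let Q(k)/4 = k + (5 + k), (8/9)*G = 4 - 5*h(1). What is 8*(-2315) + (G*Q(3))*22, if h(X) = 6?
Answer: -46834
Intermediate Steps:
G = -117/4 (G = 9*(4 - 5*6)/8 = 9*(4 - 30)/8 = (9/8)*(-26) = -117/4 ≈ -29.250)
Q(k) = 20 + 8*k (Q(k) = 4*(k + (5 + k)) = 4*(5 + 2*k) = 20 + 8*k)
8*(-2315) + (G*Q(3))*22 = 8*(-2315) - 117*(20 + 8*3)/4*22 = -18520 - 117*(20 + 24)/4*22 = -18520 - 117/4*44*22 = -18520 - 1287*22 = -18520 - 28314 = -46834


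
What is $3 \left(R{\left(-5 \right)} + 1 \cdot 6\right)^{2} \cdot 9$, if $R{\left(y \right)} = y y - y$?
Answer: $34992$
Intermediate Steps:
$R{\left(y \right)} = y^{2} - y$
$3 \left(R{\left(-5 \right)} + 1 \cdot 6\right)^{2} \cdot 9 = 3 \left(- 5 \left(-1 - 5\right) + 1 \cdot 6\right)^{2} \cdot 9 = 3 \left(\left(-5\right) \left(-6\right) + 6\right)^{2} \cdot 9 = 3 \left(30 + 6\right)^{2} \cdot 9 = 3 \cdot 36^{2} \cdot 9 = 3 \cdot 1296 \cdot 9 = 3888 \cdot 9 = 34992$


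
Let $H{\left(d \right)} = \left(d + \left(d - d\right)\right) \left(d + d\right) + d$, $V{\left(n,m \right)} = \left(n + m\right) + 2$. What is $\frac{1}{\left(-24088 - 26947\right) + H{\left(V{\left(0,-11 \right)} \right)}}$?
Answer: $- \frac{1}{50882} \approx -1.9653 \cdot 10^{-5}$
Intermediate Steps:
$V{\left(n,m \right)} = 2 + m + n$ ($V{\left(n,m \right)} = \left(m + n\right) + 2 = 2 + m + n$)
$H{\left(d \right)} = d + 2 d^{2}$ ($H{\left(d \right)} = \left(d + 0\right) 2 d + d = d 2 d + d = 2 d^{2} + d = d + 2 d^{2}$)
$\frac{1}{\left(-24088 - 26947\right) + H{\left(V{\left(0,-11 \right)} \right)}} = \frac{1}{\left(-24088 - 26947\right) + \left(2 - 11 + 0\right) \left(1 + 2 \left(2 - 11 + 0\right)\right)} = \frac{1}{-51035 - 9 \left(1 + 2 \left(-9\right)\right)} = \frac{1}{-51035 - 9 \left(1 - 18\right)} = \frac{1}{-51035 - -153} = \frac{1}{-51035 + 153} = \frac{1}{-50882} = - \frac{1}{50882}$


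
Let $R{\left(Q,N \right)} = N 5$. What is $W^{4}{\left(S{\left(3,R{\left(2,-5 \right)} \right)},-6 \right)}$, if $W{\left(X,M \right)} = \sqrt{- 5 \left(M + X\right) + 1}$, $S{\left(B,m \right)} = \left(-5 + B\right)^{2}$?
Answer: $121$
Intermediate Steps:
$R{\left(Q,N \right)} = 5 N$
$W{\left(X,M \right)} = \sqrt{1 - 5 M - 5 X}$ ($W{\left(X,M \right)} = \sqrt{\left(- 5 M - 5 X\right) + 1} = \sqrt{1 - 5 M - 5 X}$)
$W^{4}{\left(S{\left(3,R{\left(2,-5 \right)} \right)},-6 \right)} = \left(\sqrt{1 - -30 - 5 \left(-5 + 3\right)^{2}}\right)^{4} = \left(\sqrt{1 + 30 - 5 \left(-2\right)^{2}}\right)^{4} = \left(\sqrt{1 + 30 - 20}\right)^{4} = \left(\sqrt{11}\right)^{4} = 121$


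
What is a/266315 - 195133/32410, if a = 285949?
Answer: -1219978223/246607690 ≈ -4.9470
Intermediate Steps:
a/266315 - 195133/32410 = 285949/266315 - 195133/32410 = -1219978223/246607690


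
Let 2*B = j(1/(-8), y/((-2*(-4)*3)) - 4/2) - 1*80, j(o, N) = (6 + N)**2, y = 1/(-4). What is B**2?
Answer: 348797729281/339738624 ≈ 1026.7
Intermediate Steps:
y = -1/4 ≈ -0.25000
B = -590591/18432 (B = ((6 + (-1/(4*(-2*(-4)*3)) - 4/2))**2 - 1*80)/2 = ((6 + (-1/(4*(8*3)) - 4*1/2))**2 - 80)/2 = ((6 + (-1/4/24 - 2))**2 - 80)/2 = ((6 + (-1/4*1/24 - 2))**2 - 80)/2 = ((6 + (-1/96 - 2))**2 - 80)/2 = ((6 - 193/96)**2 - 80)/2 = ((383/96)**2 - 80)/2 = (146689/9216 - 80)/2 = (1/2)*(-590591/9216) = -590591/18432 ≈ -32.042)
B**2 = (-590591/18432)**2 = 348797729281/339738624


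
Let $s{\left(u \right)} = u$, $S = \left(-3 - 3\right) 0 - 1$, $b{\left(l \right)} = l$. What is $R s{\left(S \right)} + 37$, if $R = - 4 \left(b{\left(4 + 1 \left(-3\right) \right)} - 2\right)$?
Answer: $33$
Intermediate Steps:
$R = 4$ ($R = - 4 \left(\left(4 + 1 \left(-3\right)\right) - 2\right) = - 4 \left(\left(4 - 3\right) - 2\right) = - 4 \left(1 - 2\right) = \left(-4\right) \left(-1\right) = 4$)
$S = -1$ ($S = \left(-6\right) 0 - 1 = 0 - 1 = -1$)
$R s{\left(S \right)} + 37 = 4 \left(-1\right) + 37 = -4 + 37 = 33$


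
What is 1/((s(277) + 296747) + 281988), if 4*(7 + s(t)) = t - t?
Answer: 1/578728 ≈ 1.7279e-6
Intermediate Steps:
s(t) = -7 (s(t) = -7 + (t - t)/4 = -7 + (1/4)*0 = -7 + 0 = -7)
1/((s(277) + 296747) + 281988) = 1/((-7 + 296747) + 281988) = 1/(296740 + 281988) = 1/578728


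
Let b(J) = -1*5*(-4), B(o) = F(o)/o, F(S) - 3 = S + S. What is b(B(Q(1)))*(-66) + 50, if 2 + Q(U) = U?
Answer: -1270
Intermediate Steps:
F(S) = 3 + 2*S (F(S) = 3 + (S + S) = 3 + 2*S)
Q(U) = -2 + U
B(o) = (3 + 2*o)/o
b(J) = 20 (b(J) = -5*(-4) = 20)
b(B(Q(1)))*(-66) + 50 = 20*(-66) + 50 = -1320 + 50 = -1270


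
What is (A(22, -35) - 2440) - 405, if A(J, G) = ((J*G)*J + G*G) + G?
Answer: -18595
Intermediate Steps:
A(J, G) = G + G**2 + G*J**2 (A(J, G) = ((G*J)*J + G**2) + G = (G*J**2 + G**2) + G = (G**2 + G*J**2) + G = G + G**2 + G*J**2)
(A(22, -35) - 2440) - 405 = (-35*(1 - 35 + 22**2) - 2440) - 405 = (-35*(1 - 35 + 484) - 2440) - 405 = (-35*450 - 2440) - 405 = (-15750 - 2440) - 405 = -18190 - 405 = -18595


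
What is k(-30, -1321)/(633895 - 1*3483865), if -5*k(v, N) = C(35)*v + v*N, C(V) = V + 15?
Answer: 1271/474995 ≈ 0.0026758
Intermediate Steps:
C(V) = 15 + V
k(v, N) = -10*v - N*v/5 (k(v, N) = -((15 + 35)*v + v*N)/5 = -(50*v + N*v)/5 = -10*v - N*v/5)
k(-30, -1321)/(633895 - 1*3483865) = (-⅕*(-30)*(50 - 1321))/(633895 - 1*3483865) = (-⅕*(-30)*(-1271))/(633895 - 3483865) = -7626/(-2849970) = -7626*(-1/2849970) = 1271/474995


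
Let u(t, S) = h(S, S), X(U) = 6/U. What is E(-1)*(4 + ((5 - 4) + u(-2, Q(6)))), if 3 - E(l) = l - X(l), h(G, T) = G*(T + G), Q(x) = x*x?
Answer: -5194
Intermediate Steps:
Q(x) = x²
h(G, T) = G*(G + T)
u(t, S) = 2*S² (u(t, S) = S*(S + S) = S*(2*S) = 2*S²)
E(l) = 3 - l + 6/l (E(l) = 3 - (l - 6/l) = 3 + (-l + 6/l) = 3 - l + 6/l)
E(-1)*(4 + ((5 - 4) + u(-2, Q(6)))) = (3 - 1*(-1) + 6/(-1))*(4 + ((5 - 4) + 2*(6²)²)) = (3 + 1 + 6*(-1))*(4 + (1 + 2*36²)) = (3 + 1 - 6)*(4 + (1 + 2*1296)) = -2*(4 + (1 + 2592)) = -2*(4 + 2593) = -2*2597 = -5194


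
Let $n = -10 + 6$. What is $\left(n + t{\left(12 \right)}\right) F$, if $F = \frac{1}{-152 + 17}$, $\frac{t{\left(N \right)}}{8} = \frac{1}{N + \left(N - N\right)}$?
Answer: $\frac{2}{81} \approx 0.024691$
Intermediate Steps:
$t{\left(N \right)} = \frac{8}{N}$ ($t{\left(N \right)} = \frac{8}{N + \left(N - N\right)} = \frac{8}{N + 0} = \frac{8}{N}$)
$n = -4$
$F = - \frac{1}{135}$ ($F = \frac{1}{-135} = - \frac{1}{135} \approx -0.0074074$)
$\left(n + t{\left(12 \right)}\right) F = \left(-4 + \frac{8}{12}\right) \left(- \frac{1}{135}\right) = \left(-4 + 8 \cdot \frac{1}{12}\right) \left(- \frac{1}{135}\right) = \left(-4 + \frac{2}{3}\right) \left(- \frac{1}{135}\right) = \left(- \frac{10}{3}\right) \left(- \frac{1}{135}\right) = \frac{2}{81}$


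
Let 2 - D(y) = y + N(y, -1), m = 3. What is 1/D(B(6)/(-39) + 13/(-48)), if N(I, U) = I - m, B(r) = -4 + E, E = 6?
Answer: 104/587 ≈ 0.17717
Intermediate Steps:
B(r) = 2 (B(r) = -4 + 6 = 2)
N(I, U) = -3 + I (N(I, U) = I - 1*3 = I - 3 = -3 + I)
D(y) = 5 - 2*y (D(y) = 2 - (y + (-3 + y)) = 2 - (-3 + 2*y) = 2 + (3 - 2*y) = 5 - 2*y)
1/D(B(6)/(-39) + 13/(-48)) = 1/(5 - 2*(2/(-39) + 13/(-48))) = 1/(5 - 2*(2*(-1/39) + 13*(-1/48))) = 1/(5 - 2*(-2/39 - 13/48)) = 1/(5 - 2*(-67/208)) = 1/(5 + 67/104) = 1/(587/104) = 104/587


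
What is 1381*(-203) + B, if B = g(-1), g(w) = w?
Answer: -280344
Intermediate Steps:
B = -1
1381*(-203) + B = 1381*(-203) - 1 = -280343 - 1 = -280344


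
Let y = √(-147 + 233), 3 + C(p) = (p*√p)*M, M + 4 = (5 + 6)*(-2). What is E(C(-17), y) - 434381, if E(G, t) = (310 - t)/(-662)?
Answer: -143780266/331 + √86/662 ≈ -4.3438e+5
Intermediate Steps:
M = -26 (M = -4 + (5 + 6)*(-2) = -4 + 11*(-2) = -4 - 22 = -26)
C(p) = -3 - 26*p^(3/2) (C(p) = -3 + (p*√p)*(-26) = -3 + p^(3/2)*(-26) = -3 - 26*p^(3/2))
y = √86 ≈ 9.2736
E(G, t) = -155/331 + t/662 (E(G, t) = (310 - t)*(-1/662) = -155/331 + t/662)
E(C(-17), y) - 434381 = (-155/331 + √86/662) - 434381 = -143780266/331 + √86/662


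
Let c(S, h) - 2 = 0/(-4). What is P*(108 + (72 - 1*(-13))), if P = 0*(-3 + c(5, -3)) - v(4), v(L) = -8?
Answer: 1544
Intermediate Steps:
c(S, h) = 2 (c(S, h) = 2 + 0/(-4) = 2 + 0*(-¼) = 2 + 0 = 2)
P = 8 (P = 0*(-3 + 2) - 1*(-8) = 0*(-1) + 8 = 0 + 8 = 8)
P*(108 + (72 - 1*(-13))) = 8*(108 + (72 - 1*(-13))) = 8*(108 + (72 + 13)) = 8*(108 + 85) = 8*193 = 1544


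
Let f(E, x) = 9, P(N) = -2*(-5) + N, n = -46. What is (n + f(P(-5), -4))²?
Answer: 1369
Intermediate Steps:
P(N) = 10 + N
(n + f(P(-5), -4))² = (-46 + 9)² = (-37)² = 1369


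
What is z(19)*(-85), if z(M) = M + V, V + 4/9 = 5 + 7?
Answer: -23375/9 ≈ -2597.2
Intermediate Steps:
V = 104/9 (V = -4/9 + (5 + 7) = -4/9 + 12 = 104/9 ≈ 11.556)
z(M) = 104/9 + M (z(M) = M + 104/9 = 104/9 + M)
z(19)*(-85) = (104/9 + 19)*(-85) = (275/9)*(-85) = -23375/9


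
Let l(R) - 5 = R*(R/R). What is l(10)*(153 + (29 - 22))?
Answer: 2400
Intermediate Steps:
l(R) = 5 + R (l(R) = 5 + R*(R/R) = 5 + R*1 = 5 + R)
l(10)*(153 + (29 - 22)) = (5 + 10)*(153 + (29 - 22)) = 15*(153 + 7) = 15*160 = 2400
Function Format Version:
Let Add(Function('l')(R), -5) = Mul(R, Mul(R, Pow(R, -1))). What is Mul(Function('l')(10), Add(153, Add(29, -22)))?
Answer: 2400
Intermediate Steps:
Function('l')(R) = Add(5, R) (Function('l')(R) = Add(5, Mul(R, Mul(R, Pow(R, -1)))) = Add(5, Mul(R, 1)) = Add(5, R))
Mul(Function('l')(10), Add(153, Add(29, -22))) = Mul(Add(5, 10), Add(153, Add(29, -22))) = Mul(15, Add(153, 7)) = Mul(15, 160) = 2400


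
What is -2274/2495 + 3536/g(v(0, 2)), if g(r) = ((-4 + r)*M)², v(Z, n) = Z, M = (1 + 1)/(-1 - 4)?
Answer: 13775779/9980 ≈ 1380.3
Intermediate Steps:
M = -⅖ (M = 2/(-5) = 2*(-⅕) = -⅖ ≈ -0.40000)
g(r) = (8/5 - 2*r/5)² (g(r) = ((-4 + r)*(-⅖))² = (8/5 - 2*r/5)²)
-2274/2495 + 3536/g(v(0, 2)) = -2274/2495 + 3536/((4*(-4 + 0)²/25)) = -2274*1/2495 + 3536/(((4/25)*(-4)²)) = -2274/2495 + 3536/(((4/25)*16)) = -2274/2495 + 3536/(64/25) = -2274/2495 + 3536*(25/64) = -2274/2495 + 5525/4 = 13775779/9980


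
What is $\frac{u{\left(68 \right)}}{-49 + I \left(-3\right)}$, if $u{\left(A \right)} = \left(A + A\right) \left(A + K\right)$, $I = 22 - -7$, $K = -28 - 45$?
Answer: $5$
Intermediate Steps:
$K = -73$
$I = 29$ ($I = 22 + 7 = 29$)
$u{\left(A \right)} = 2 A \left(-73 + A\right)$ ($u{\left(A \right)} = \left(A + A\right) \left(A - 73\right) = 2 A \left(-73 + A\right)$)
$\frac{u{\left(68 \right)}}{-49 + I \left(-3\right)} = \frac{2 \cdot 68 \left(-73 + 68\right)}{-49 + 29 \left(-3\right)} = \frac{2 \cdot 68 \left(-5\right)}{-49 - 87} = - \frac{680}{-136} = \left(-680\right) \left(- \frac{1}{136}\right) = 5$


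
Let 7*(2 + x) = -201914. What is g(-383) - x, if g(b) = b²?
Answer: 1228751/7 ≈ 1.7554e+5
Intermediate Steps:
x = -201928/7 (x = -2 + (⅐)*(-201914) = -2 - 201914/7 = -201928/7 ≈ -28847.)
g(-383) - x = (-383)² - 1*(-201928/7) = 146689 + 201928/7 = 1228751/7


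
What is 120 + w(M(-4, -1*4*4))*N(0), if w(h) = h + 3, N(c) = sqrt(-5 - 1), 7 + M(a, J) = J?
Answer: 120 - 20*I*sqrt(6) ≈ 120.0 - 48.99*I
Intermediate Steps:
M(a, J) = -7 + J
N(c) = I*sqrt(6) (N(c) = sqrt(-6) = I*sqrt(6))
w(h) = 3 + h
120 + w(M(-4, -1*4*4))*N(0) = 120 + (3 + (-7 - 1*4*4))*(I*sqrt(6)) = 120 + (3 + (-7 - 4*4))*(I*sqrt(6)) = 120 + (3 + (-7 - 16))*(I*sqrt(6)) = 120 + (3 - 23)*(I*sqrt(6)) = 120 - 20*I*sqrt(6)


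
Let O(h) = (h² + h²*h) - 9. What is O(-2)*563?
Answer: -7319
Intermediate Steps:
O(h) = -9 + h² + h³ (O(h) = (h² + h³) - 9 = -9 + h² + h³)
O(-2)*563 = (-9 + (-2)² + (-2)³)*563 = (-9 + 4 - 8)*563 = -13*563 = -7319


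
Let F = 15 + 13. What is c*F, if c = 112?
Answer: 3136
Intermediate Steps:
F = 28
c*F = 112*28 = 3136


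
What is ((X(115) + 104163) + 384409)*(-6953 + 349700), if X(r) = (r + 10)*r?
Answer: 172383575409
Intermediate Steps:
X(r) = r*(10 + r) (X(r) = (10 + r)*r = r*(10 + r))
((X(115) + 104163) + 384409)*(-6953 + 349700) = ((115*(10 + 115) + 104163) + 384409)*(-6953 + 349700) = ((115*125 + 104163) + 384409)*342747 = ((14375 + 104163) + 384409)*342747 = (118538 + 384409)*342747 = 502947*342747 = 172383575409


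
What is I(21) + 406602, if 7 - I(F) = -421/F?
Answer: 8539210/21 ≈ 4.0663e+5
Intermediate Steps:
I(F) = 7 + 421/F (I(F) = 7 - (-421)/F = 7 + 421/F)
I(21) + 406602 = (7 + 421/21) + 406602 = 568/21 + 406602 = 8539210/21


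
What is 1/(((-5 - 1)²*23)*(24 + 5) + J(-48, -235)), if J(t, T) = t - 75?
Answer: 1/23889 ≈ 4.1860e-5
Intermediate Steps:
J(t, T) = -75 + t
1/(((-5 - 1)²*23)*(24 + 5) + J(-48, -235)) = 1/(((-5 - 1)²*23)*(24 + 5) + (-75 - 48)) = 1/(((-6)²*23)*29 - 123) = 1/((36*23)*29 - 123) = 1/(828*29 - 123) = 1/(24012 - 123) = 1/23889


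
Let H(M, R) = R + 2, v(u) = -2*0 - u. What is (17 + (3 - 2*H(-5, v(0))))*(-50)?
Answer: -800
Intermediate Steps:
v(u) = -u (v(u) = 0 - u = -u)
H(M, R) = 2 + R
(17 + (3 - 2*H(-5, v(0))))*(-50) = (17 + (3 - 2*(2 - 1*0)))*(-50) = (17 + (3 - 2*(2 + 0)))*(-50) = (17 + (3 - 2*2))*(-50) = (17 + (3 - 4))*(-50) = (17 - 1)*(-50) = 16*(-50) = -800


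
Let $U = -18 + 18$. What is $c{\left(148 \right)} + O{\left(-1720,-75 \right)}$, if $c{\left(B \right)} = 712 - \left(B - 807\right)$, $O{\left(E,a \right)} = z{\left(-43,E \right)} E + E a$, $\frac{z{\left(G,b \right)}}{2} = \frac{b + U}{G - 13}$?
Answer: $\frac{172997}{7} \approx 24714.0$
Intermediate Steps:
$U = 0$
$z{\left(G,b \right)} = \frac{2 b}{-13 + G}$ ($z{\left(G,b \right)} = 2 \frac{b + 0}{G - 13} = 2 \frac{b}{-13 + G} = \frac{2 b}{-13 + G}$)
$O{\left(E,a \right)} = - \frac{E^{2}}{28} + E a$ ($O{\left(E,a \right)} = \frac{2 E}{-13 - 43} E + E a = \frac{2 E}{-56} E + E a = 2 E \left(- \frac{1}{56}\right) E + E a = - \frac{E}{28} E + E a = - \frac{E^{2}}{28} + E a$)
$c{\left(B \right)} = 1519 - B$ ($c{\left(B \right)} = 712 - \left(-807 + B\right) = 1519 - B$)
$c{\left(148 \right)} + O{\left(-1720,-75 \right)} = \left(1519 - 148\right) + \frac{1}{28} \left(-1720\right) \left(\left(-1\right) \left(-1720\right) + 28 \left(-75\right)\right) = \left(1519 - 148\right) + \frac{1}{28} \left(-1720\right) \left(1720 - 2100\right) = 1371 + \frac{1}{28} \left(-1720\right) \left(-380\right) = 1371 + \frac{163400}{7} = \frac{172997}{7}$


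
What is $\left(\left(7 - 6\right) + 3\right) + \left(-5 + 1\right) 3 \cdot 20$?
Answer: $-236$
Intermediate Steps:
$\left(\left(7 - 6\right) + 3\right) + \left(-5 + 1\right) 3 \cdot 20 = \left(1 + 3\right) + \left(-4\right) 3 \cdot 20 = 4 - 240 = -236$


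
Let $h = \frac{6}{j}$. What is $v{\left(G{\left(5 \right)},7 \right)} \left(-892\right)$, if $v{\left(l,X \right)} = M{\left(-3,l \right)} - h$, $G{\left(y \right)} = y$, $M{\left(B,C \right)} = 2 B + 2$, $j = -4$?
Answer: $2230$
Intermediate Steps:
$h = - \frac{3}{2}$ ($h = \frac{6}{-4} = 6 \left(- \frac{1}{4}\right) = - \frac{3}{2} \approx -1.5$)
$M{\left(B,C \right)} = 2 + 2 B$
$v{\left(l,X \right)} = - \frac{5}{2}$ ($v{\left(l,X \right)} = \left(2 + 2 \left(-3\right)\right) - - \frac{3}{2} = \left(2 - 6\right) + \frac{3}{2} = -4 + \frac{3}{2} = - \frac{5}{2}$)
$v{\left(G{\left(5 \right)},7 \right)} \left(-892\right) = \left(- \frac{5}{2}\right) \left(-892\right) = 2230$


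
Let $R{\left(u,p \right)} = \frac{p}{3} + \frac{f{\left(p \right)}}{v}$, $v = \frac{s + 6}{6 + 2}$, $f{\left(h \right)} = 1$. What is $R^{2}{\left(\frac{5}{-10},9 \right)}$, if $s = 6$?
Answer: $\frac{121}{9} \approx 13.444$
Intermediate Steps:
$v = \frac{3}{2}$ ($v = \frac{6 + 6}{6 + 2} = \frac{12}{8} = 12 \cdot \frac{1}{8} = \frac{3}{2} \approx 1.5$)
$R{\left(u,p \right)} = \frac{2}{3} + \frac{p}{3}$ ($R{\left(u,p \right)} = \frac{p}{3} + 1 \frac{1}{\frac{3}{2}} = p \frac{1}{3} + 1 \cdot \frac{2}{3} = \frac{p}{3} + \frac{2}{3} = \frac{2}{3} + \frac{p}{3}$)
$R^{2}{\left(\frac{5}{-10},9 \right)} = \left(\frac{2}{3} + \frac{1}{3} \cdot 9\right)^{2} = \left(\frac{2}{3} + 3\right)^{2} = \left(\frac{11}{3}\right)^{2} = \frac{121}{9}$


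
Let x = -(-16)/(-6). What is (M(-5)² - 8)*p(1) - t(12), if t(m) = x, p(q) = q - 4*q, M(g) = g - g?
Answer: 80/3 ≈ 26.667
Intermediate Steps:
M(g) = 0
p(q) = -3*q
x = -8/3 (x = -(-16)*(-1)/6 = -1*8/3 = -8/3 ≈ -2.6667)
t(m) = -8/3
(M(-5)² - 8)*p(1) - t(12) = (0² - 8)*(-3*1) - 1*(-8/3) = (0 - 8)*(-3) + 8/3 = -8*(-3) + 8/3 = 24 + 8/3 = 80/3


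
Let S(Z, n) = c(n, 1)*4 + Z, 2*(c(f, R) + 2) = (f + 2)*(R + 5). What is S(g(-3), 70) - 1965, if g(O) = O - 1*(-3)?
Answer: -1109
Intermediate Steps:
c(f, R) = -2 + (2 + f)*(5 + R)/2 (c(f, R) = -2 + ((f + 2)*(R + 5))/2 = -2 + ((2 + f)*(5 + R))/2 = -2 + (2 + f)*(5 + R)/2)
g(O) = 3 + O (g(O) = O + 3 = 3 + O)
S(Z, n) = 16 + Z + 12*n (S(Z, n) = (3 + 1 + 5*n/2 + (½)*1*n)*4 + Z = (3 + 1 + 5*n/2 + n/2)*4 + Z = (4 + 3*n)*4 + Z = (16 + 12*n) + Z = 16 + Z + 12*n)
S(g(-3), 70) - 1965 = (16 + (3 - 3) + 12*70) - 1965 = (16 + 0 + 840) - 1965 = 856 - 1965 = -1109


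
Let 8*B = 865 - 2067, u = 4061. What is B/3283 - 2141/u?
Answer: -30556273/53329052 ≈ -0.57298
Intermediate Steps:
B = -601/4 (B = (865 - 2067)/8 = (1/8)*(-1202) = -601/4 ≈ -150.25)
B/3283 - 2141/u = -601/4/3283 - 2141/4061 = -601/4*1/3283 - 2141*1/4061 = -601/13132 - 2141/4061 = -30556273/53329052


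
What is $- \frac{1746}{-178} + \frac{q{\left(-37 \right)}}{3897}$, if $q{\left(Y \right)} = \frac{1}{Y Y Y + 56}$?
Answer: $\frac{172135092268}{17548709301} \approx 9.809$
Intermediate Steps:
$q{\left(Y \right)} = \frac{1}{56 + Y^{3}}$ ($q{\left(Y \right)} = \frac{1}{Y^{2} Y + 56} = \frac{1}{Y^{3} + 56} = \frac{1}{56 + Y^{3}}$)
$- \frac{1746}{-178} + \frac{q{\left(-37 \right)}}{3897} = - \frac{1746}{-178} + \frac{1}{\left(56 + \left(-37\right)^{3}\right) 3897} = \left(-1746\right) \left(- \frac{1}{178}\right) + \frac{1}{56 - 50653} \cdot \frac{1}{3897} = \frac{873}{89} + \frac{1}{-50597} \cdot \frac{1}{3897} = \frac{873}{89} - \frac{1}{197176509} = \frac{172135092268}{17548709301}$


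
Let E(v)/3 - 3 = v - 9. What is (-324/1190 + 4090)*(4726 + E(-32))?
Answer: 11222785456/595 ≈ 1.8862e+7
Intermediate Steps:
E(v) = -18 + 3*v (E(v) = 9 + 3*(v - 9) = 9 + 3*(-9 + v) = 9 + (-27 + 3*v) = -18 + 3*v)
(-324/1190 + 4090)*(4726 + E(-32)) = (-324/1190 + 4090)*(4726 + (-18 + 3*(-32))) = (-324*1/1190 + 4090)*(4726 + (-18 - 96)) = (-162/595 + 4090)*(4726 - 114) = (2433388/595)*4612 = 11222785456/595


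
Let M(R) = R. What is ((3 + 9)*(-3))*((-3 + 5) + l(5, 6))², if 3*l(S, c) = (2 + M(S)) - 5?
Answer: -256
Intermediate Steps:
l(S, c) = -1 + S/3 (l(S, c) = ((2 + S) - 5)/3 = (-3 + S)/3 = -1 + S/3)
((3 + 9)*(-3))*((-3 + 5) + l(5, 6))² = ((3 + 9)*(-3))*((-3 + 5) + (-1 + (⅓)*5))² = (12*(-3))*(2 + (-1 + 5/3))² = -36*(2 + ⅔)² = -36*(8/3)² = -36*64/9 = -256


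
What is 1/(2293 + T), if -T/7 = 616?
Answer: -1/2019 ≈ -0.00049530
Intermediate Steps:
T = -4312 (T = -7*616 = -4312)
1/(2293 + T) = 1/(2293 - 4312) = 1/(-2019) = -1/2019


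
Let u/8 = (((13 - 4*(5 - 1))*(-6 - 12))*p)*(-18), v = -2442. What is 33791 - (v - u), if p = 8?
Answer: -25975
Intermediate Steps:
u = -62208 (u = 8*((((13 - 4*(5 - 1))*(-6 - 12))*8)*(-18)) = 8*((((13 - 4*4)*(-18))*8)*(-18)) = 8*((((13 - 16)*(-18))*8)*(-18)) = 8*((-3*(-18)*8)*(-18)) = 8*((54*8)*(-18)) = 8*(432*(-18)) = 8*(-7776) = -62208)
33791 - (v - u) = 33791 - (-2442 - 1*(-62208)) = 33791 - (-2442 + 62208) = 33791 - 1*59766 = 33791 - 59766 = -25975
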